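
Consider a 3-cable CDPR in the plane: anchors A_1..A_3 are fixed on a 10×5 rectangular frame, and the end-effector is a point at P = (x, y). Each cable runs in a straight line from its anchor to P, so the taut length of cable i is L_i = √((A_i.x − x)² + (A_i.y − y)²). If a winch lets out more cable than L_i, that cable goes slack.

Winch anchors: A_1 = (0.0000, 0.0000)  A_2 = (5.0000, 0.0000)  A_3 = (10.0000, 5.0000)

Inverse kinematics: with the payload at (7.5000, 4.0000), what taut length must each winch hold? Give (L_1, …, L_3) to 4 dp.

L_1 = √((0.0000−7.5000)² + (0.0000−4.0000)²) = 8.5000
L_2 = √((5.0000−7.5000)² + (0.0000−4.0000)²) = 4.7170
L_3 = √((10.0000−7.5000)² + (5.0000−4.0000)²) = 2.6926

(8.5000, 4.7170, 2.6926)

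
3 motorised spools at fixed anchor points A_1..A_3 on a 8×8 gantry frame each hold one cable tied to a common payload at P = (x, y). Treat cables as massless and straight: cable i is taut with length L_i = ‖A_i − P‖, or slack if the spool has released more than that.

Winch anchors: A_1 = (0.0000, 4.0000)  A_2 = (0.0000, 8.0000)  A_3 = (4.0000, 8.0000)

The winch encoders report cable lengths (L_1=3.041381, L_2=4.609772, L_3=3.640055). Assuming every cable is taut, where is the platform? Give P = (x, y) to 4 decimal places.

(3.0000, 4.5000)

circle eqns → linear via eq_j − eq_1; set c_j = A_j·A_j − L_j²
c_1 = 0.0000+16.0000−9.2500 = 6.7500
0.0000·x − 8.0000·y = c_1−c_2 = -36.0000
-8.0000·x − 8.0000·y = c_1−c_3 = -60.0000
solve first two rows → x=3.0000, y=4.5000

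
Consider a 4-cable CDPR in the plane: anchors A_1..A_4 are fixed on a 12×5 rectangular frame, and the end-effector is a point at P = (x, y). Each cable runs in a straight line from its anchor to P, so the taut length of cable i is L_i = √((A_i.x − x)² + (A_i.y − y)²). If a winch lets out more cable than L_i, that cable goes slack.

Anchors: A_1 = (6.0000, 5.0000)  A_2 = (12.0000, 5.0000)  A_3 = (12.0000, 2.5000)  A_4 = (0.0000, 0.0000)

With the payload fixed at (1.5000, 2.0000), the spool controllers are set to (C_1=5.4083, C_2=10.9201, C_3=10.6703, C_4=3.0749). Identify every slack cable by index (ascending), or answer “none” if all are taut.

i=1: geometric 5.4083 vs commanded 5.4083 ⇒ taut
i=2: geometric 10.9202 vs commanded 10.9201 ⇒ taut
i=3: geometric 10.5119 vs commanded 10.6703 ⇒ slack
i=4: geometric 2.5000 vs commanded 3.0749 ⇒ slack

3, 4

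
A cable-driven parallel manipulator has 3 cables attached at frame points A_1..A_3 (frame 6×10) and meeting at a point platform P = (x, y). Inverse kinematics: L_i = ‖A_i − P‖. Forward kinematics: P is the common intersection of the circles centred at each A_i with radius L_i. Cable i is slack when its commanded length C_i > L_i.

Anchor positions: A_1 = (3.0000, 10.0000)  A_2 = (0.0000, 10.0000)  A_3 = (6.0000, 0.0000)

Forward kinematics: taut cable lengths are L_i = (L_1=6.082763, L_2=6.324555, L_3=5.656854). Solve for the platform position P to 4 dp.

each cable: (A_i−P)·(A_i−P) = L_i²; let c_i = ‖A_i‖²−L_i²
c_1 = 9.0000+100.0000−37.0000 = 72.0000
row 1: 6.0000x + 0.0000y = 12.0000  (c_2=60.0000)
row 2: -6.0000x + 20.0000y = 68.0000  (c_3=4.0000)
Cramer on rows 1–2 → x = 2.0000, y = 4.0000

(2.0000, 4.0000)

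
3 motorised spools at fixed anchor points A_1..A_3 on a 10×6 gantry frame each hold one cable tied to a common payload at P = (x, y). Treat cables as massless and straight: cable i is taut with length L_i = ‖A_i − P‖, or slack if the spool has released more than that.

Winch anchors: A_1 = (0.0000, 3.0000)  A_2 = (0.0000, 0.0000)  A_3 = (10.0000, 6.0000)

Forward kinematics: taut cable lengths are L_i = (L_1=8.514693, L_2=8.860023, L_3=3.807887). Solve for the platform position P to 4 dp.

expand ‖A_i−P‖²=L_i² and subtract eq 1 (q_i ≔ ‖A_i‖²−L_i²)
q_1 = 0.0000+9.0000−72.5000 = -63.5000
eq1−eq2 → [0.0000  6.0000]·P = 15.0000
eq1−eq3 → [-20.0000  -6.0000]·P = -185.0000
2×2 solve → P = (8.5000, 2.5000)

(8.5000, 2.5000)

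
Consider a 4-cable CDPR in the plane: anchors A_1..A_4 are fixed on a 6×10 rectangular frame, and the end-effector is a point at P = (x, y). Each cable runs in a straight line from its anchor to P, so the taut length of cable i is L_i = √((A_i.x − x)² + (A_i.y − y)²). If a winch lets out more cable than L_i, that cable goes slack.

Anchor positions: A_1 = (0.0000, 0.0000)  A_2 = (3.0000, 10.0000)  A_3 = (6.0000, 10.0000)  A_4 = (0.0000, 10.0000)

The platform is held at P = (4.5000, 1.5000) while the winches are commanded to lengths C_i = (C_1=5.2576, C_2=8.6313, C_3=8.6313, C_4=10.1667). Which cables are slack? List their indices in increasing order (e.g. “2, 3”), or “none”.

i=1: geometric 4.7434 vs commanded 5.2576 ⇒ slack
i=2: geometric 8.6313 vs commanded 8.6313 ⇒ taut
i=3: geometric 8.6313 vs commanded 8.6313 ⇒ taut
i=4: geometric 9.6177 vs commanded 10.1667 ⇒ slack

1, 4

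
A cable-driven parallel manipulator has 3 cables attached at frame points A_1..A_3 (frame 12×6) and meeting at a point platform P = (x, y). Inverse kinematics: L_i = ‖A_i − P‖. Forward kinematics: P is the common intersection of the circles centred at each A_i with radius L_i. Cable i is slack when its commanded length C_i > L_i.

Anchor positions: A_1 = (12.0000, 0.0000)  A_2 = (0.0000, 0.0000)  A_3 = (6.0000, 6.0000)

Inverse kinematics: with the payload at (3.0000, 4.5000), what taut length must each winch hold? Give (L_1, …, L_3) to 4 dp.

L_1 = √((12.0000−3.0000)² + (0.0000−4.5000)²) = 10.0623
L_2 = √((0.0000−3.0000)² + (0.0000−4.5000)²) = 5.4083
L_3 = √((6.0000−3.0000)² + (6.0000−4.5000)²) = 3.3541

(10.0623, 5.4083, 3.3541)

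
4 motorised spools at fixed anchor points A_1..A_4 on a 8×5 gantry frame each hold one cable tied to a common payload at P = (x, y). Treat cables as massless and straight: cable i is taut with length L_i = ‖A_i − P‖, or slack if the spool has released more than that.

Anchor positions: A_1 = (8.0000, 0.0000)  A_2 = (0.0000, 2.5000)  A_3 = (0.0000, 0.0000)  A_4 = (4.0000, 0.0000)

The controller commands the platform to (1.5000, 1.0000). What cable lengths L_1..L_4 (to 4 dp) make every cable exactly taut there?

L_1: Δ = A_1−P = (6.5000, -1.0000) → ‖Δ‖ = √43.2500 = 6.5765
L_2: Δ = A_2−P = (-1.5000, 1.5000) → ‖Δ‖ = √4.5000 = 2.1213
L_3: Δ = A_3−P = (-1.5000, -1.0000) → ‖Δ‖ = √3.2500 = 1.8028
L_4: Δ = A_4−P = (2.5000, -1.0000) → ‖Δ‖ = √7.2500 = 2.6926

(6.5765, 2.1213, 1.8028, 2.6926)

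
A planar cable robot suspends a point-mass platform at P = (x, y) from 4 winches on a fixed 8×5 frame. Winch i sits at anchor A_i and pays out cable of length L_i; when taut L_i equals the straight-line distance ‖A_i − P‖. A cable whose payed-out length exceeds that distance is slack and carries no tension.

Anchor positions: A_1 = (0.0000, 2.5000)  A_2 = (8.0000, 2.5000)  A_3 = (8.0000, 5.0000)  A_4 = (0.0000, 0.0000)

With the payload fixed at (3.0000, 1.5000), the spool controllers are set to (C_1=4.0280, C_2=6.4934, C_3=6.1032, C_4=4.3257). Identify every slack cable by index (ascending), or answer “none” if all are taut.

i=1: geometric 3.1623 vs commanded 4.0280 ⇒ slack
i=2: geometric 5.0990 vs commanded 6.4934 ⇒ slack
i=3: geometric 6.1033 vs commanded 6.1032 ⇒ taut
i=4: geometric 3.3541 vs commanded 4.3257 ⇒ slack

1, 2, 4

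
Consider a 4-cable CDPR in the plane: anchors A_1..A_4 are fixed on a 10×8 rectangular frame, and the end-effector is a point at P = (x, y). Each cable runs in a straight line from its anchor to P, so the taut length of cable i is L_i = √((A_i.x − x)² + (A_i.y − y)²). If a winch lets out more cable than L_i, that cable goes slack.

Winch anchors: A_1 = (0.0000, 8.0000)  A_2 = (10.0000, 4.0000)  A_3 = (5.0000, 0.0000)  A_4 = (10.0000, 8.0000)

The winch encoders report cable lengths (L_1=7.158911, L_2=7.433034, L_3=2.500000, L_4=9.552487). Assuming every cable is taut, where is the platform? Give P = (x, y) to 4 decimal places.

each cable: (A_i−P)·(A_i−P) = L_i²; let k_i = ‖A_i‖²−L_i²
k_1 = 0.0000+64.0000−51.2500 = 12.7500
row 1: -20.0000x + 8.0000y = -48.0000  (k_2=60.7500)
row 2: -10.0000x + 16.0000y = -6.0000  (k_3=18.7500)
row 3: -20.0000x + 0.0000y = -60.0000  (k_4=72.7500)
Cramer on rows 1–2 → x = 3.0000, y = 1.5000
check cable 4: ‖A_4−P‖² = 91.2500 ≈ L_4² = 91.2500 ✓

(3.0000, 1.5000)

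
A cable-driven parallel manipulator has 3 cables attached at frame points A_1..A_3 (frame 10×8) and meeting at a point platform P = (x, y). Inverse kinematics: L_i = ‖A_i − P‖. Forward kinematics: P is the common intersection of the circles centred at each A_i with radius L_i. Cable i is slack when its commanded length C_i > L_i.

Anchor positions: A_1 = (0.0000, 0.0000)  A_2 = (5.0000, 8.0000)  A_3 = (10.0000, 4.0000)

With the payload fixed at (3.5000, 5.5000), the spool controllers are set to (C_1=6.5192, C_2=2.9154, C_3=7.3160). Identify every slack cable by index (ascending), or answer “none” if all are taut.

3

cable 1: √((-3.5000)²+(-5.5000)²)=6.5192, C_1=6.5192: taut
cable 2: √((1.5000)²+(2.5000)²)=2.9155, C_2=2.9154: taut
cable 3: √((6.5000)²+(-1.5000)²)=6.6708, C_3=7.3160: slack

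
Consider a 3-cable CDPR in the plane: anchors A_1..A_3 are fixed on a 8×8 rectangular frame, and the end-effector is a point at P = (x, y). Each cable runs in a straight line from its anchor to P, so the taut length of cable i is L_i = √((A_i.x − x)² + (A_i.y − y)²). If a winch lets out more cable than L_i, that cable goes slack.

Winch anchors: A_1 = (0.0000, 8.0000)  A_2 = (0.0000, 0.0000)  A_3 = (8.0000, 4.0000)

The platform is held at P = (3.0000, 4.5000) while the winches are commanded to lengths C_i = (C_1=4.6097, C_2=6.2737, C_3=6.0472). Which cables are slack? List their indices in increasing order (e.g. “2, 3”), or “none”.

2, 3

cable 1: √((-3.0000)²+(3.5000)²)=4.6098, C_1=4.6097: taut
cable 2: √((-3.0000)²+(-4.5000)²)=5.4083, C_2=6.2737: slack
cable 3: √((5.0000)²+(-0.5000)²)=5.0249, C_3=6.0472: slack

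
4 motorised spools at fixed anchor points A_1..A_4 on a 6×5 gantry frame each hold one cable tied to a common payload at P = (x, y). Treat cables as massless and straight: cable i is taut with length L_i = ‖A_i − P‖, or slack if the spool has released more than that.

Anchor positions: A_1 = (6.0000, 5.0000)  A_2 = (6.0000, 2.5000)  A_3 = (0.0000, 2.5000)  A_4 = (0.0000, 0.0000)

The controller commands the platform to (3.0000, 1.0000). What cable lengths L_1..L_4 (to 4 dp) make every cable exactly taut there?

cable 1: Δx=3.0000, Δy=4.0000; L_1 = √(Δx²+Δy²) = 5.0000
cable 2: Δx=3.0000, Δy=1.5000; L_2 = √(Δx²+Δy²) = 3.3541
cable 3: Δx=-3.0000, Δy=1.5000; L_3 = √(Δx²+Δy²) = 3.3541
cable 4: Δx=-3.0000, Δy=-1.0000; L_4 = √(Δx²+Δy²) = 3.1623

(5.0000, 3.3541, 3.3541, 3.1623)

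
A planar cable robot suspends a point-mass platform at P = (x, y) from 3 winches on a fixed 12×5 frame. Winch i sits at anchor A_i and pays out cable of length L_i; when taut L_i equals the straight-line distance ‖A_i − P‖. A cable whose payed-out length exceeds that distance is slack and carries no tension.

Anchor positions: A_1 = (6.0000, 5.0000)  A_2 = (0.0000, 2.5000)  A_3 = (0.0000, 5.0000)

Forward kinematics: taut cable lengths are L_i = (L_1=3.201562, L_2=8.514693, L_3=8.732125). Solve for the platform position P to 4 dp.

(8.5000, 3.0000)

each cable: (A_i−P)·(A_i−P) = L_i²; let k_i = ‖A_i‖²−L_i²
k_1 = 36.0000+25.0000−10.2500 = 50.7500
row 1: 12.0000x + 5.0000y = 117.0000  (k_2=-66.2500)
row 2: 12.0000x + 0.0000y = 102.0000  (k_3=-51.2500)
Cramer on rows 1–2 → x = 8.5000, y = 3.0000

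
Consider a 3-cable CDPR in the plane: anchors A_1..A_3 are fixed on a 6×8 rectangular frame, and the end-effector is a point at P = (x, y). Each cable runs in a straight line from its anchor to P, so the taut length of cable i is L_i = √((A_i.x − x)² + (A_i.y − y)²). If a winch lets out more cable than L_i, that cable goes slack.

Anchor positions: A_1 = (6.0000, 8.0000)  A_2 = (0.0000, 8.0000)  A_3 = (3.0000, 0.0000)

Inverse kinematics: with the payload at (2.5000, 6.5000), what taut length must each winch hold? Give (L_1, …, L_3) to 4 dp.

cable 1: Δx=3.5000, Δy=1.5000; L_1 = √(Δx²+Δy²) = 3.8079
cable 2: Δx=-2.5000, Δy=1.5000; L_2 = √(Δx²+Δy²) = 2.9155
cable 3: Δx=0.5000, Δy=-6.5000; L_3 = √(Δx²+Δy²) = 6.5192

(3.8079, 2.9155, 6.5192)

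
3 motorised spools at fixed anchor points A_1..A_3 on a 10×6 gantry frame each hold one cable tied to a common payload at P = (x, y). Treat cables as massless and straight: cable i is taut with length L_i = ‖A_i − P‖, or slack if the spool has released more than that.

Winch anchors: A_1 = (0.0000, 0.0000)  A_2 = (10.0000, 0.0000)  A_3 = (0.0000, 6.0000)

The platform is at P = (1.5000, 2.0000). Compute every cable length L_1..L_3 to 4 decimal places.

(2.5000, 8.7321, 4.2720)

L_1 = √((0.0000−1.5000)² + (0.0000−2.0000)²) = 2.5000
L_2 = √((10.0000−1.5000)² + (0.0000−2.0000)²) = 8.7321
L_3 = √((0.0000−1.5000)² + (6.0000−2.0000)²) = 4.2720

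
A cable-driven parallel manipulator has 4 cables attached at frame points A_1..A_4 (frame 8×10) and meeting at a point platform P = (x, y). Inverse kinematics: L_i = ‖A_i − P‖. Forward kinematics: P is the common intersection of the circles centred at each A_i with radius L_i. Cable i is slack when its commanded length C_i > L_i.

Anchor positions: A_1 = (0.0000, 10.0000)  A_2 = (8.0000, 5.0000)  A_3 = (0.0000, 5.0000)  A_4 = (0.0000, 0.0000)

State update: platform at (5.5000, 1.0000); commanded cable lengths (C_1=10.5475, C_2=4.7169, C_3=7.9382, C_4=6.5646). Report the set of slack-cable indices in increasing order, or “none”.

3, 4

cable 1: √((-5.5000)²+(9.0000)²)=10.5475, C_1=10.5475: taut
cable 2: √((2.5000)²+(4.0000)²)=4.7170, C_2=4.7169: taut
cable 3: √((-5.5000)²+(4.0000)²)=6.8007, C_3=7.9382: slack
cable 4: √((-5.5000)²+(-1.0000)²)=5.5902, C_4=6.5646: slack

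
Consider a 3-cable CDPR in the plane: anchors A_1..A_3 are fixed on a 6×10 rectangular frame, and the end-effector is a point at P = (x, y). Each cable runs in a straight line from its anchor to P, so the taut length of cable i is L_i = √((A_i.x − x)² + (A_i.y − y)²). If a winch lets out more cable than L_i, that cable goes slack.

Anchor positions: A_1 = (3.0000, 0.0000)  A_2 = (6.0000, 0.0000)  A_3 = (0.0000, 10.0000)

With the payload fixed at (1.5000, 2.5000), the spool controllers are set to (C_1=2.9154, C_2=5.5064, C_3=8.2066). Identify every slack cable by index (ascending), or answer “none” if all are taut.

2, 3

i=1: geometric 2.9155 vs commanded 2.9154 ⇒ taut
i=2: geometric 5.1478 vs commanded 5.5064 ⇒ slack
i=3: geometric 7.6485 vs commanded 8.2066 ⇒ slack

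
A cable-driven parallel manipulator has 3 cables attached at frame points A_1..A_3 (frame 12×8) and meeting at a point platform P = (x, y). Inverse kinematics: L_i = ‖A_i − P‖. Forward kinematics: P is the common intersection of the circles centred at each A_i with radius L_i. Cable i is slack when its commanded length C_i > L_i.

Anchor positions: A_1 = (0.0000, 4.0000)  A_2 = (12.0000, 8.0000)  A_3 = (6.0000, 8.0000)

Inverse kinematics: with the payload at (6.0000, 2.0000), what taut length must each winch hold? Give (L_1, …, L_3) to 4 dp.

cable 1: Δx=-6.0000, Δy=2.0000; L_1 = √(Δx²+Δy²) = 6.3246
cable 2: Δx=6.0000, Δy=6.0000; L_2 = √(Δx²+Δy²) = 8.4853
cable 3: Δx=0.0000, Δy=6.0000; L_3 = √(Δx²+Δy²) = 6.0000

(6.3246, 8.4853, 6.0000)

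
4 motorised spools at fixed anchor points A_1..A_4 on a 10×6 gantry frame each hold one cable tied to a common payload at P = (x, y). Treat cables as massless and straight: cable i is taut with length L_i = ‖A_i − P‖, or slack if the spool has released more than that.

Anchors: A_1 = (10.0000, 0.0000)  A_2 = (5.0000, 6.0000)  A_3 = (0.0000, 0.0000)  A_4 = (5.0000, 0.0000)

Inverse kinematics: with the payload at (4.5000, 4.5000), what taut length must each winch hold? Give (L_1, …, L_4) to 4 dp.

(7.1063, 1.5811, 6.3640, 4.5277)

L_1: Δ = A_1−P = (5.5000, -4.5000) → ‖Δ‖ = √50.5000 = 7.1063
L_2: Δ = A_2−P = (0.5000, 1.5000) → ‖Δ‖ = √2.5000 = 1.5811
L_3: Δ = A_3−P = (-4.5000, -4.5000) → ‖Δ‖ = √40.5000 = 6.3640
L_4: Δ = A_4−P = (0.5000, -4.5000) → ‖Δ‖ = √20.5000 = 4.5277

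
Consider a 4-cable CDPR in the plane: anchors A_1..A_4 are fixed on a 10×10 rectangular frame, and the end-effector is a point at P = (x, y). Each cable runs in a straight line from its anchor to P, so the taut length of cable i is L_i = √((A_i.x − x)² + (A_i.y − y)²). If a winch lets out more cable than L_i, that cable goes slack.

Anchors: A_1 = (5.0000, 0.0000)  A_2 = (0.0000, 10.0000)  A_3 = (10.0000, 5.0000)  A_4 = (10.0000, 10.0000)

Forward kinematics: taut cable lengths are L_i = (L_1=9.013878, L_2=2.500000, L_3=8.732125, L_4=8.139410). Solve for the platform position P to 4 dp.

(2.0000, 8.5000)

each cable: (A_i−P)·(A_i−P) = L_i²; let c_i = ‖A_i‖²−L_i²
c_1 = 25.0000+0.0000−81.2500 = -56.2500
row 1: 10.0000x − 20.0000y = -150.0000  (c_2=93.7500)
row 2: -10.0000x − 10.0000y = -105.0000  (c_3=48.7500)
row 3: -10.0000x − 20.0000y = -190.0000  (c_4=133.7500)
Cramer on rows 1–2 → x = 2.0000, y = 8.5000
check cable 4: ‖A_4−P‖² = 66.2500 ≈ L_4² = 66.2500 ✓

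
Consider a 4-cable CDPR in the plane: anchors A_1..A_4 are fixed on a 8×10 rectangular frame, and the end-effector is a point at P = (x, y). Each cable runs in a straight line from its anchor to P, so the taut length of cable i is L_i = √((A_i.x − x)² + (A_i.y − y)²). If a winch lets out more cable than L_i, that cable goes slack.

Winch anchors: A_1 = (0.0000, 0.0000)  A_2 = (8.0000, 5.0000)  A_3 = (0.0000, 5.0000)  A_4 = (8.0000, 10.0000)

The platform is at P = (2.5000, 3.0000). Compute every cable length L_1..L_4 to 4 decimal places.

(3.9051, 5.8523, 3.2016, 8.9022)

L_1: Δ = A_1−P = (-2.5000, -3.0000) → ‖Δ‖ = √15.2500 = 3.9051
L_2: Δ = A_2−P = (5.5000, 2.0000) → ‖Δ‖ = √34.2500 = 5.8523
L_3: Δ = A_3−P = (-2.5000, 2.0000) → ‖Δ‖ = √10.2500 = 3.2016
L_4: Δ = A_4−P = (5.5000, 7.0000) → ‖Δ‖ = √79.2500 = 8.9022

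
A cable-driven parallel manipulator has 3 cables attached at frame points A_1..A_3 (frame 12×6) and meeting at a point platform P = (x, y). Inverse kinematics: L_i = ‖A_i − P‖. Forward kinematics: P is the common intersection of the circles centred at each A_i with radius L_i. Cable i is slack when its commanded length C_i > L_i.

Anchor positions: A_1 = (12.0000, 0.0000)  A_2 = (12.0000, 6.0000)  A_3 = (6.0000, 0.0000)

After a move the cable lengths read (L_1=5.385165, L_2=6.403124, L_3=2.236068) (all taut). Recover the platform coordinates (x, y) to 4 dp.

expand ‖A_i−P‖²=L_i² and subtract eq 1 (k_i ≔ ‖A_i‖²−L_i²)
k_1 = 144.0000+0.0000−29.0000 = 115.0000
eq1−eq2 → [0.0000  -12.0000]·P = -24.0000
eq1−eq3 → [12.0000  0.0000]·P = 84.0000
2×2 solve → P = (7.0000, 2.0000)

(7.0000, 2.0000)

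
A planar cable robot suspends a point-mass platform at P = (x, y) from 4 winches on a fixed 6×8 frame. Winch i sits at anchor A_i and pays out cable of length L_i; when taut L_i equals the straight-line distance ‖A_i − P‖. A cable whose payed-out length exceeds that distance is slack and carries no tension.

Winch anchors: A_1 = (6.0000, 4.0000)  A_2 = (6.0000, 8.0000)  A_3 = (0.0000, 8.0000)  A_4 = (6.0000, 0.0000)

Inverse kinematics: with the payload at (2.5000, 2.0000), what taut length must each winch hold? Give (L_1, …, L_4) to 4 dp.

L_1: Δ = A_1−P = (3.5000, 2.0000) → ‖Δ‖ = √16.2500 = 4.0311
L_2: Δ = A_2−P = (3.5000, 6.0000) → ‖Δ‖ = √48.2500 = 6.9462
L_3: Δ = A_3−P = (-2.5000, 6.0000) → ‖Δ‖ = √42.2500 = 6.5000
L_4: Δ = A_4−P = (3.5000, -2.0000) → ‖Δ‖ = √16.2500 = 4.0311

(4.0311, 6.9462, 6.5000, 4.0311)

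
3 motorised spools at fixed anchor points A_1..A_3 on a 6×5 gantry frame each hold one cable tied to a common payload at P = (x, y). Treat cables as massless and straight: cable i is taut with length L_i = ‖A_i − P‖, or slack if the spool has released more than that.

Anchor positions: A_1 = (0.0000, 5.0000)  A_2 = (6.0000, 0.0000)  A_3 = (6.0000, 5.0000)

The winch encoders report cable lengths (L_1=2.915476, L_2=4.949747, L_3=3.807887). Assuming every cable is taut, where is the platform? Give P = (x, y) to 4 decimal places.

(2.5000, 3.5000)

each cable: (A_i−P)·(A_i−P) = L_i²; let q_i = ‖A_i‖²−L_i²
q_1 = 0.0000+25.0000−8.5000 = 16.5000
row 1: -12.0000x + 10.0000y = 5.0000  (q_2=11.5000)
row 2: -12.0000x + 0.0000y = -30.0000  (q_3=46.5000)
Cramer on rows 1–2 → x = 2.5000, y = 3.5000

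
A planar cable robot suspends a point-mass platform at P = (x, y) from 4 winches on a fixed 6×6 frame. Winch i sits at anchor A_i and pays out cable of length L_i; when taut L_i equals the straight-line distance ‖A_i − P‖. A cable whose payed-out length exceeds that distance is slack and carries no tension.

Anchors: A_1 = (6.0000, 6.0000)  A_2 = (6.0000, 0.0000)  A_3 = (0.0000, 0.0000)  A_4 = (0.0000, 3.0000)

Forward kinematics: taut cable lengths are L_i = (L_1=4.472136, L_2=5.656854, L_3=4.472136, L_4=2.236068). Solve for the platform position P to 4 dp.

(2.0000, 4.0000)

expand ‖A_i−P‖²=L_i² and subtract eq 1 (k_i ≔ ‖A_i‖²−L_i²)
k_1 = 36.0000+36.0000−20.0000 = 52.0000
eq1−eq2 → [0.0000  12.0000]·P = 48.0000
eq1−eq3 → [12.0000  12.0000]·P = 72.0000
eq1−eq4 → [12.0000  6.0000]·P = 48.0000
2×2 solve → P = (2.0000, 4.0000)
check cable 4: ‖A_4−P‖² = 5.0000 ≈ L_4² = 5.0000 ✓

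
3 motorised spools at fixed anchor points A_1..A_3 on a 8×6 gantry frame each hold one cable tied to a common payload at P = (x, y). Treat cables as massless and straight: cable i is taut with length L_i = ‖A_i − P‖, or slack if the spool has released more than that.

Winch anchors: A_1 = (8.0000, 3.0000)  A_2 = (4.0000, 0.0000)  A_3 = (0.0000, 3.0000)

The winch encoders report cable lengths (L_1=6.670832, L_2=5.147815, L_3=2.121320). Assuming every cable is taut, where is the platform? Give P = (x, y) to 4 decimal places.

expand ‖A_i−P‖²=L_i² and subtract eq 1 (q_i ≔ ‖A_i‖²−L_i²)
q_1 = 64.0000+9.0000−44.5000 = 28.5000
eq1−eq2 → [8.0000  6.0000]·P = 39.0000
eq1−eq3 → [16.0000  0.0000]·P = 24.0000
2×2 solve → P = (1.5000, 4.5000)

(1.5000, 4.5000)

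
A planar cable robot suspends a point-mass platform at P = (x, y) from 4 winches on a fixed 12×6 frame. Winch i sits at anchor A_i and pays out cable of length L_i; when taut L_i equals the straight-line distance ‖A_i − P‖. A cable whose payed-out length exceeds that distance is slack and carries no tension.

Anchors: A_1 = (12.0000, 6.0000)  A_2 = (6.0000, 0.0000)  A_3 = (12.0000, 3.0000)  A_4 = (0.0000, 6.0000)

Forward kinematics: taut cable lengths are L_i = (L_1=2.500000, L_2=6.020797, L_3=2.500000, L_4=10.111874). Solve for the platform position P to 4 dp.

each cable: (A_i−P)·(A_i−P) = L_i²; let c_i = ‖A_i‖²−L_i²
c_1 = 144.0000+36.0000−6.2500 = 173.7500
row 1: 12.0000x + 12.0000y = 174.0000  (c_2=-0.2500)
row 2: 0.0000x + 6.0000y = 27.0000  (c_3=146.7500)
row 3: 24.0000x + 0.0000y = 240.0000  (c_4=-66.2500)
Cramer on rows 1–2 → x = 10.0000, y = 4.5000
check cable 4: ‖A_4−P‖² = 102.2500 ≈ L_4² = 102.2500 ✓

(10.0000, 4.5000)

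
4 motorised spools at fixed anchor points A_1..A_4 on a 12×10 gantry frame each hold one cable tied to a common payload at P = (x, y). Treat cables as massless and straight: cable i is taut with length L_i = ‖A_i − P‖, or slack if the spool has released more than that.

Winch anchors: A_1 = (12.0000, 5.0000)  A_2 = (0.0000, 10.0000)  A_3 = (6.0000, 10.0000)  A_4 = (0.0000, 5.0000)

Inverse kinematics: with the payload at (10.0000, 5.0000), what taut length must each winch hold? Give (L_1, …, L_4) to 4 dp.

L_1: Δ = A_1−P = (2.0000, 0.0000) → ‖Δ‖ = √4.0000 = 2.0000
L_2: Δ = A_2−P = (-10.0000, 5.0000) → ‖Δ‖ = √125.0000 = 11.1803
L_3: Δ = A_3−P = (-4.0000, 5.0000) → ‖Δ‖ = √41.0000 = 6.4031
L_4: Δ = A_4−P = (-10.0000, 0.0000) → ‖Δ‖ = √100.0000 = 10.0000

(2.0000, 11.1803, 6.4031, 10.0000)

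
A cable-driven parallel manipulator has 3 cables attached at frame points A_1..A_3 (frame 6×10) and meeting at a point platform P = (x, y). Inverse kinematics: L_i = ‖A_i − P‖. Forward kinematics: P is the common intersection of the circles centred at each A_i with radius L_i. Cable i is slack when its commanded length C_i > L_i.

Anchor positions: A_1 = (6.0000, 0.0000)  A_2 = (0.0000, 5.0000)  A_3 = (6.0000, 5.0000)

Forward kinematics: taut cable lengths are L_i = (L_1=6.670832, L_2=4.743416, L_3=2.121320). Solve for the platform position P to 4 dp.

(4.5000, 6.5000)

each cable: (A_i−P)·(A_i−P) = L_i²; let q_i = ‖A_i‖²−L_i²
q_1 = 36.0000+0.0000−44.5000 = -8.5000
row 1: 12.0000x − 10.0000y = -11.0000  (q_2=2.5000)
row 2: 0.0000x − 10.0000y = -65.0000  (q_3=56.5000)
Cramer on rows 1–2 → x = 4.5000, y = 6.5000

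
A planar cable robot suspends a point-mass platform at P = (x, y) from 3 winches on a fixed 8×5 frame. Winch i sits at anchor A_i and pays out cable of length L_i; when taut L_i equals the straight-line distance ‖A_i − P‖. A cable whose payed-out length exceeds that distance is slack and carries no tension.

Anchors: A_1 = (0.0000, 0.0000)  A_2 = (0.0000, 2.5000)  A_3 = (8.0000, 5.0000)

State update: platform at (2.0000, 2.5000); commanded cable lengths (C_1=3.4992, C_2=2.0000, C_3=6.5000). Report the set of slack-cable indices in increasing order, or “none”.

1

i=1: geometric 3.2016 vs commanded 3.4992 ⇒ slack
i=2: geometric 2.0000 vs commanded 2.0000 ⇒ taut
i=3: geometric 6.5000 vs commanded 6.5000 ⇒ taut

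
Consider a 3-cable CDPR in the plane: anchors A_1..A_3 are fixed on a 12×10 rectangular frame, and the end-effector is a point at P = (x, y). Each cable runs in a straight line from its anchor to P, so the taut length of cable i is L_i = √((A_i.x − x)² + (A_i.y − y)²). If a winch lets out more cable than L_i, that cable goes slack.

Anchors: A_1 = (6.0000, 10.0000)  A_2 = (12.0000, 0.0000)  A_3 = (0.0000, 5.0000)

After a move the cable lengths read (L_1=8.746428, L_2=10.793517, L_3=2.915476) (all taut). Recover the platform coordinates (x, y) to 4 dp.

(1.5000, 2.5000)

expand ‖A_i−P‖²=L_i² and subtract eq 1 (q_i ≔ ‖A_i‖²−L_i²)
q_1 = 36.0000+100.0000−76.5000 = 59.5000
eq1−eq2 → [-12.0000  20.0000]·P = 32.0000
eq1−eq3 → [12.0000  10.0000]·P = 43.0000
2×2 solve → P = (1.5000, 2.5000)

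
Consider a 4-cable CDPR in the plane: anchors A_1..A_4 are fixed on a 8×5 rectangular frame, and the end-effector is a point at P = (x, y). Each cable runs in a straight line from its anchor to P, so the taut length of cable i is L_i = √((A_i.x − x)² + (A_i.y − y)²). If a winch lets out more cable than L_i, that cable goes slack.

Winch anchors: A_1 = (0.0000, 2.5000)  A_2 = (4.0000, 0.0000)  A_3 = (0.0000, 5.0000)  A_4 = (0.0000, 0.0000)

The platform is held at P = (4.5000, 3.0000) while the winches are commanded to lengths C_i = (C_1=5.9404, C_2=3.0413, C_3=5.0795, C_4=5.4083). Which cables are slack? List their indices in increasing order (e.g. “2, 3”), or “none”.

1, 3

i=1: geometric 4.5277 vs commanded 5.9404 ⇒ slack
i=2: geometric 3.0414 vs commanded 3.0413 ⇒ taut
i=3: geometric 4.9244 vs commanded 5.0795 ⇒ slack
i=4: geometric 5.4083 vs commanded 5.4083 ⇒ taut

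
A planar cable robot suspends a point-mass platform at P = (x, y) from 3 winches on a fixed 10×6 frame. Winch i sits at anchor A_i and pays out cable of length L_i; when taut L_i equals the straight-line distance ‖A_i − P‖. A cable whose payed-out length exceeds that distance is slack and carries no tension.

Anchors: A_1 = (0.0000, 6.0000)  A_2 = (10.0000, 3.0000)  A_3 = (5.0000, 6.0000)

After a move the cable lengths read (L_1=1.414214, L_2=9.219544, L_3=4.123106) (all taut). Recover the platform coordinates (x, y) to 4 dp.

circle eqns → linear via eq_j − eq_1; set k_j = A_j·A_j − L_j²
k_1 = 0.0000+36.0000−2.0000 = 34.0000
-20.0000·x + 6.0000·y = k_1−k_2 = 10.0000
-10.0000·x + 0.0000·y = k_1−k_3 = -10.0000
solve first two rows → x=1.0000, y=5.0000

(1.0000, 5.0000)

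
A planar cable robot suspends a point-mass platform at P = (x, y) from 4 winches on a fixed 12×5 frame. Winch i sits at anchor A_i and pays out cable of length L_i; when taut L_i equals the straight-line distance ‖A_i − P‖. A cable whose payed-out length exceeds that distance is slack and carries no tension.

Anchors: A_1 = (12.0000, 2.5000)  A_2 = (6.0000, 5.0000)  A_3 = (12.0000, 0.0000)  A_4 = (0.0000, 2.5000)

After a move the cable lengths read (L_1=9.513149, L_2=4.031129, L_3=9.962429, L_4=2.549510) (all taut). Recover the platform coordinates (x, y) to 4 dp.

circle eqns → linear via eq_j − eq_1; set q_j = A_j·A_j − L_j²
q_1 = 144.0000+6.2500−90.5000 = 59.7500
12.0000·x − 5.0000·y = q_1−q_2 = 15.0000
0.0000·x + 5.0000·y = q_1−q_3 = 15.0000
24.0000·x + 0.0000·y = q_1−q_4 = 60.0000
solve first two rows → x=2.5000, y=3.0000
check cable 4: ‖A_4−P‖² = 6.5000 ≈ L_4² = 6.5000 ✓

(2.5000, 3.0000)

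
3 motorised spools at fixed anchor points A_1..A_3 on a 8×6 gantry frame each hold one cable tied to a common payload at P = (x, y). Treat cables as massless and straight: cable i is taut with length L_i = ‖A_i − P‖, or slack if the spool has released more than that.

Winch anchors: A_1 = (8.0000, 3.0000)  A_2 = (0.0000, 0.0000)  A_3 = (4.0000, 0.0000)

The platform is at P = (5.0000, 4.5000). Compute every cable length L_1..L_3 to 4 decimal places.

L_1 = √((8.0000−5.0000)² + (3.0000−4.5000)²) = 3.3541
L_2 = √((0.0000−5.0000)² + (0.0000−4.5000)²) = 6.7268
L_3 = √((4.0000−5.0000)² + (0.0000−4.5000)²) = 4.6098

(3.3541, 6.7268, 4.6098)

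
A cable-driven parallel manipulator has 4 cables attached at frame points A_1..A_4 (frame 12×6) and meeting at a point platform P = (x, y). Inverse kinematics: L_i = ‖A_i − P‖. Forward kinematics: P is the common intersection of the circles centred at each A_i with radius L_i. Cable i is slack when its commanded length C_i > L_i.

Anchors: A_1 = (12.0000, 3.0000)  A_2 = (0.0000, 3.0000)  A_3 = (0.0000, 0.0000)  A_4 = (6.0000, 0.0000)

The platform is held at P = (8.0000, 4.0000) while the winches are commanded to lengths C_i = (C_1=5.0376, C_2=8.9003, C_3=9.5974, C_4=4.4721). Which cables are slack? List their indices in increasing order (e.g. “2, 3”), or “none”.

cable 1: L_1 = ‖A_1−P‖ = 4.1231;  C_1 = 5.0376 → slack
cable 2: L_2 = ‖A_2−P‖ = 8.0623;  C_2 = 8.9003 → slack
cable 3: L_3 = ‖A_3−P‖ = 8.9443;  C_3 = 9.5974 → slack
cable 4: L_4 = ‖A_4−P‖ = 4.4721;  C_4 = 4.4721 → taut

1, 2, 3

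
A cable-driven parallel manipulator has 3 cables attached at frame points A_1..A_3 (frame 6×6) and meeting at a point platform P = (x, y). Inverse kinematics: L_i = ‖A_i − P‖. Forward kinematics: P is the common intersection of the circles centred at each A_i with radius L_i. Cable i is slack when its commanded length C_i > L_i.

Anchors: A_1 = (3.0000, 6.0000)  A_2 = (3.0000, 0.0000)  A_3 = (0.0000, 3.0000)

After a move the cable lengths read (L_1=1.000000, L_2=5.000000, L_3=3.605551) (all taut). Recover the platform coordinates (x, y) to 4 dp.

each cable: (A_i−P)·(A_i−P) = L_i²; let q_i = ‖A_i‖²−L_i²
q_1 = 9.0000+36.0000−1.0000 = 44.0000
row 1: 0.0000x + 12.0000y = 60.0000  (q_2=-16.0000)
row 2: 6.0000x + 6.0000y = 48.0000  (q_3=-4.0000)
Cramer on rows 1–2 → x = 3.0000, y = 5.0000

(3.0000, 5.0000)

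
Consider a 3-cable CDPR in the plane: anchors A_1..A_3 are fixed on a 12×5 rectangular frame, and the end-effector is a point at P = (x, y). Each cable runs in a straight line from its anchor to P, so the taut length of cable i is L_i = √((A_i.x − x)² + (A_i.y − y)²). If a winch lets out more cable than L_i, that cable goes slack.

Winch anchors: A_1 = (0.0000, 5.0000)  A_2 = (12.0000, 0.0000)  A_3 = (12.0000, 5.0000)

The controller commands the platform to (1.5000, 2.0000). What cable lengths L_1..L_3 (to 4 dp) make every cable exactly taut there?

(3.3541, 10.6888, 10.9202)

cable 1: Δx=-1.5000, Δy=3.0000; L_1 = √(Δx²+Δy²) = 3.3541
cable 2: Δx=10.5000, Δy=-2.0000; L_2 = √(Δx²+Δy²) = 10.6888
cable 3: Δx=10.5000, Δy=3.0000; L_3 = √(Δx²+Δy²) = 10.9202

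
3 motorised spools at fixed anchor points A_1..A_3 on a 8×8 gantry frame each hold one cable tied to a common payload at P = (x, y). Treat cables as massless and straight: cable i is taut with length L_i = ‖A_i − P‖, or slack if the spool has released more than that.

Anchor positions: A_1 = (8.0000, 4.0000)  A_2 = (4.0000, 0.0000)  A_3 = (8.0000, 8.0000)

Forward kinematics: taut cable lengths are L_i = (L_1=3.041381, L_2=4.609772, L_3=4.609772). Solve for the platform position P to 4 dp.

(5.0000, 4.5000)

expand ‖A_i−P‖²=L_i² and subtract eq 1 (k_i ≔ ‖A_i‖²−L_i²)
k_1 = 64.0000+16.0000−9.2500 = 70.7500
eq1−eq2 → [8.0000  8.0000]·P = 76.0000
eq1−eq3 → [0.0000  -8.0000]·P = -36.0000
2×2 solve → P = (5.0000, 4.5000)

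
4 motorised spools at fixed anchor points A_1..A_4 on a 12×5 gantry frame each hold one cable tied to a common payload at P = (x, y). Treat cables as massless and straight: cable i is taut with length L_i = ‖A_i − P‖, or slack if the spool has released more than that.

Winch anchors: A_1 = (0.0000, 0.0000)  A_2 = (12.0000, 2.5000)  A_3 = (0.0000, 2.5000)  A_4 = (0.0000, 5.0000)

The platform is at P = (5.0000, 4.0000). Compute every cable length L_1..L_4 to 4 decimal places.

cable 1: Δx=-5.0000, Δy=-4.0000; L_1 = √(Δx²+Δy²) = 6.4031
cable 2: Δx=7.0000, Δy=-1.5000; L_2 = √(Δx²+Δy²) = 7.1589
cable 3: Δx=-5.0000, Δy=-1.5000; L_3 = √(Δx²+Δy²) = 5.2202
cable 4: Δx=-5.0000, Δy=1.0000; L_4 = √(Δx²+Δy²) = 5.0990

(6.4031, 7.1589, 5.2202, 5.0990)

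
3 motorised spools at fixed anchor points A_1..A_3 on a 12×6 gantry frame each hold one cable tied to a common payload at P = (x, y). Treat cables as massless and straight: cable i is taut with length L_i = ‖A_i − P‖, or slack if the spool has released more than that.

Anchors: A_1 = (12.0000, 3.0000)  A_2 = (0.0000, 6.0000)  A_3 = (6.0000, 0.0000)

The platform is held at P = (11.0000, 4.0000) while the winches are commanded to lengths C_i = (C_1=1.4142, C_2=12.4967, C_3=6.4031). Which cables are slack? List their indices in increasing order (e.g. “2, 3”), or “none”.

i=1: geometric 1.4142 vs commanded 1.4142 ⇒ taut
i=2: geometric 11.1803 vs commanded 12.4967 ⇒ slack
i=3: geometric 6.4031 vs commanded 6.4031 ⇒ taut

2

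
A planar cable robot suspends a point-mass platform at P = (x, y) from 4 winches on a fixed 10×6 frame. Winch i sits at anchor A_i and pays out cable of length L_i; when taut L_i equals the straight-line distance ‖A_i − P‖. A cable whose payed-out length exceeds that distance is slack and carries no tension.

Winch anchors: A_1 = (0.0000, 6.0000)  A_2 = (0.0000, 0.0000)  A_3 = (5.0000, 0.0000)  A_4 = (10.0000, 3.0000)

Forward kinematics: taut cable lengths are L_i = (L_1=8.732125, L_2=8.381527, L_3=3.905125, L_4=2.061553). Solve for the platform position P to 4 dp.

each cable: (A_i−P)·(A_i−P) = L_i²; let k_i = ‖A_i‖²−L_i²
k_1 = 0.0000+36.0000−76.2500 = -40.2500
row 1: 0.0000x + 12.0000y = 30.0000  (k_2=-70.2500)
row 2: -10.0000x + 12.0000y = -50.0000  (k_3=9.7500)
row 3: -20.0000x + 6.0000y = -145.0000  (k_4=104.7500)
Cramer on rows 1–2 → x = 8.0000, y = 2.5000
check cable 4: ‖A_4−P‖² = 4.2500 ≈ L_4² = 4.2500 ✓

(8.0000, 2.5000)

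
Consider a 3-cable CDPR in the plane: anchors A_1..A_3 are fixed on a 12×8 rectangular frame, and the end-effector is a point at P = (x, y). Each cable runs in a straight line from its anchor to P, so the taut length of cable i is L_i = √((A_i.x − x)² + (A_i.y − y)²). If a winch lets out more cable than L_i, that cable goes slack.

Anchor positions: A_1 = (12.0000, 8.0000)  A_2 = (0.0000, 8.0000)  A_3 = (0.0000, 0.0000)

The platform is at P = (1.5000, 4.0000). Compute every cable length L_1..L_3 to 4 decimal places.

(11.2361, 4.2720, 4.2720)

L_1: Δ = A_1−P = (10.5000, 4.0000) → ‖Δ‖ = √126.2500 = 11.2361
L_2: Δ = A_2−P = (-1.5000, 4.0000) → ‖Δ‖ = √18.2500 = 4.2720
L_3: Δ = A_3−P = (-1.5000, -4.0000) → ‖Δ‖ = √18.2500 = 4.2720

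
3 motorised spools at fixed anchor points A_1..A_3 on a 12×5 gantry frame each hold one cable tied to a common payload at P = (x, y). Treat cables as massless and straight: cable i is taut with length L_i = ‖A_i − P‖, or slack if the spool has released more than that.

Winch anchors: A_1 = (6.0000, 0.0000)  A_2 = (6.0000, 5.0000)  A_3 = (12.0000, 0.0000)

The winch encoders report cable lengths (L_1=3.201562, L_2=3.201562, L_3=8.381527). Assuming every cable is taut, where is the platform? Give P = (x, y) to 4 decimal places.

(4.0000, 2.5000)

expand ‖A_i−P‖²=L_i² and subtract eq 1 (q_i ≔ ‖A_i‖²−L_i²)
q_1 = 36.0000+0.0000−10.2500 = 25.7500
eq1−eq2 → [0.0000  -10.0000]·P = -25.0000
eq1−eq3 → [-12.0000  0.0000]·P = -48.0000
2×2 solve → P = (4.0000, 2.5000)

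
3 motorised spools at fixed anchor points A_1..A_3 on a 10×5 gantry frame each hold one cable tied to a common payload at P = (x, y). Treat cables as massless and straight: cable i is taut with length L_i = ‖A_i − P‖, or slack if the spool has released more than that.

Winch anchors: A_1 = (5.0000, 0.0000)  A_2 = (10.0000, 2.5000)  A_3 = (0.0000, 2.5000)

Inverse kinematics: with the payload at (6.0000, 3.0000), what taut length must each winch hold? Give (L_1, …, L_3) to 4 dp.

L_1 = √((5.0000−6.0000)² + (0.0000−3.0000)²) = 3.1623
L_2 = √((10.0000−6.0000)² + (2.5000−3.0000)²) = 4.0311
L_3 = √((0.0000−6.0000)² + (2.5000−3.0000)²) = 6.0208

(3.1623, 4.0311, 6.0208)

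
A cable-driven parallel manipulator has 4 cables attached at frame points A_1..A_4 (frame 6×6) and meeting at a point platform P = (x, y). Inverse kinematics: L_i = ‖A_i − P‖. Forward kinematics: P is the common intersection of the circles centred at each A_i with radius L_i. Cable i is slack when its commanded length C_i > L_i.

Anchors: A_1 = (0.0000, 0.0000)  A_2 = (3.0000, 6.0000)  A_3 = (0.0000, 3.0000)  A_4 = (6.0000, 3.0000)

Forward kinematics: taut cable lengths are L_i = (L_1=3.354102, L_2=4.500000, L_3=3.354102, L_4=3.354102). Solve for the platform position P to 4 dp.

each cable: (A_i−P)·(A_i−P) = L_i²; let k_i = ‖A_i‖²−L_i²
k_1 = 0.0000+0.0000−11.2500 = -11.2500
row 1: -6.0000x − 12.0000y = -36.0000  (k_2=24.7500)
row 2: 0.0000x − 6.0000y = -9.0000  (k_3=-2.2500)
row 3: -12.0000x − 6.0000y = -45.0000  (k_4=33.7500)
Cramer on rows 1–2 → x = 3.0000, y = 1.5000
check cable 4: ‖A_4−P‖² = 11.2500 ≈ L_4² = 11.2500 ✓

(3.0000, 1.5000)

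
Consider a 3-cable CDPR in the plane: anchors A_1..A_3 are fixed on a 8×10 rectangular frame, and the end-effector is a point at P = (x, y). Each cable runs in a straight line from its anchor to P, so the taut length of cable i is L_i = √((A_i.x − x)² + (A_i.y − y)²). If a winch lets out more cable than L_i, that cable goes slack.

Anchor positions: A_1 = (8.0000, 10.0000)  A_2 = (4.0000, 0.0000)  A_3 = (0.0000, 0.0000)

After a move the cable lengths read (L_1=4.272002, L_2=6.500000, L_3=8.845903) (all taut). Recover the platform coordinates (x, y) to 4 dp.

(6.5000, 6.0000)

expand ‖A_i−P‖²=L_i² and subtract eq 1 (k_i ≔ ‖A_i‖²−L_i²)
k_1 = 64.0000+100.0000−18.2500 = 145.7500
eq1−eq2 → [8.0000  20.0000]·P = 172.0000
eq1−eq3 → [16.0000  20.0000]·P = 224.0000
2×2 solve → P = (6.5000, 6.0000)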